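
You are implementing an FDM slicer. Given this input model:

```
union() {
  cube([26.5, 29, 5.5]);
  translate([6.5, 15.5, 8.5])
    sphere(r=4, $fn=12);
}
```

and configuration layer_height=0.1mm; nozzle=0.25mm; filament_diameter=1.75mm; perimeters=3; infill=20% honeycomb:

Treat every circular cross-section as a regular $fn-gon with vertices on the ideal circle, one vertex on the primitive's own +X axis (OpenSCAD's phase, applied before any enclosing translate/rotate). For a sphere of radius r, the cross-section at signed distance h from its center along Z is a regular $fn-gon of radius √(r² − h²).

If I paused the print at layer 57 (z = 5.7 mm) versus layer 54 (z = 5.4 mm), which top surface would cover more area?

Layer 57 (z = 5.7): the cube does not reach this height (z outside [0, 5.5]); the r=4 sphere at (6.5, 15.5) contributes a regular 12-gon of circumradius √(4²−2.8²) = 2.857 (area = (12/2)·2.857²·sin(360°/12) = 24.48 mm²); Taking the union: only the r=4 sphere at (6.5, 15.5) is present, so the union is just that shape — area = 24.48 mm². So its area = 24.48 mm². Layer 54 (z = 5.4): the 26.5×29 cube contributes its full rectangle (area 768.50 mm²); the r=4 sphere at (6.5, 15.5) slices to a regular 12-gon of circumradius 2.528 (√(r²−h²) with h=3.1 from center) (area = (12/2)·2.528²·sin(360°/12) = 19.17 mm²); Combining (union): the r=4 sphere at (6.5, 15.5) lies entirely inside the 26.5×29 cube, so the union is just the 26.5×29 cube — area = 768.50 mm². So its area = 768.50 mm². Layer 54 is larger (768.50 vs 24.48 mm²).

layer 54 (z = 5.4 mm)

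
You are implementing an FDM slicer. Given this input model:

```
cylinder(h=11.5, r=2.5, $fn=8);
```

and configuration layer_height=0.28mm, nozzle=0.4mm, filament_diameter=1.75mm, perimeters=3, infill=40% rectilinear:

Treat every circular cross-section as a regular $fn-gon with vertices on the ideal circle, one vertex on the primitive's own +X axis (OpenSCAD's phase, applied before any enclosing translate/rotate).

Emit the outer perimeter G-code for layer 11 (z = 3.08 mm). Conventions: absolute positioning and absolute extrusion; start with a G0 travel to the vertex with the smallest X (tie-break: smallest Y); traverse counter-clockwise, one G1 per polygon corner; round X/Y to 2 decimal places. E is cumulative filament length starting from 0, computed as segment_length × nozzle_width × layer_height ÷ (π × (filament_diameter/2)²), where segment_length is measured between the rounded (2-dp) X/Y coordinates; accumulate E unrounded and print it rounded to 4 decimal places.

G0 X-2.50 Y0.00 Z3.08
G1 X-1.77 Y-1.77 E0.0892
G1 X0.00 Y-2.50 E0.1783
G1 X1.77 Y-1.77 E0.2675
G1 X2.50 Y0.00 E0.3566
G1 X1.77 Y1.77 E0.4458
G1 X0.00 Y2.50 E0.5349
G1 X-1.77 Y1.77 E0.6241
G1 X-2.50 Y0.00 E0.7132

At z = 3.08 mm: the cylinder: section is a regular 8-gon, circumradius r=2.5. The outline is a single polygon with 8 vertices. Extrusion per mm of travel: 0.4 × 0.28 / (π × 0.875²) = 0.046564. Accumulating E over each segment gives final E = 0.7132.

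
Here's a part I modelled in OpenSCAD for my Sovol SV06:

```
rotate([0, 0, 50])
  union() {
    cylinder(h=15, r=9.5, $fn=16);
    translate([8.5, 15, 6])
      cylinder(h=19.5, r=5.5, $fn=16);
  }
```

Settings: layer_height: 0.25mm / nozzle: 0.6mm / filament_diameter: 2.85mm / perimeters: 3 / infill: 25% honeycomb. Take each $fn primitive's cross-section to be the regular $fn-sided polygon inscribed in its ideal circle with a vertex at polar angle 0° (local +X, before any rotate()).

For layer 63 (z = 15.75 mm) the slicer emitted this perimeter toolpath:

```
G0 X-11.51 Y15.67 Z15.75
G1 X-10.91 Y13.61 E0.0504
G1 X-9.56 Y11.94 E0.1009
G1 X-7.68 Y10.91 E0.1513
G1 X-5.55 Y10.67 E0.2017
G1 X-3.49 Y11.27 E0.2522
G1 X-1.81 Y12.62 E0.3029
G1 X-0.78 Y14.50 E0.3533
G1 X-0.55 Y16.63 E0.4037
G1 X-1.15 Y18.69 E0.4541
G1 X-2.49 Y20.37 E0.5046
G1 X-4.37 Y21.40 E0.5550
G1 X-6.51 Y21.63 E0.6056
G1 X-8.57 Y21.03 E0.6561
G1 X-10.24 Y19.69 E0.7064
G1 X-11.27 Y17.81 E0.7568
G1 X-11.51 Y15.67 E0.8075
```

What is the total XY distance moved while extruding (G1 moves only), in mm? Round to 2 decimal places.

34.34 mm

Sum the Euclidean lengths of each G1 segment: total = 34.34 mm.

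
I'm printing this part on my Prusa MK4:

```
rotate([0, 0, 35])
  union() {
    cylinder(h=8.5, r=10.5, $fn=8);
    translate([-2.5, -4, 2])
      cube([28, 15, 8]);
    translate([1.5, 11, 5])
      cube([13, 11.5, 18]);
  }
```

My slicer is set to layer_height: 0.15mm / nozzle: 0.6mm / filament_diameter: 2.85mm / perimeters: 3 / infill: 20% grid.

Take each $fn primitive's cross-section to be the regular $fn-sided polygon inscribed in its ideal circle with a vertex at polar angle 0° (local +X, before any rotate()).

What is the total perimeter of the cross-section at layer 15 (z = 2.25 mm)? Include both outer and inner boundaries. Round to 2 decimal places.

At z = 2.25 mm: the r=10.5 cylinder gives a regular 8-gon of circumradius 10.5 (constant along its height) (perimeter = 2·8·10.500·sin(180°/8) = 64.29 mm); the cube at (-2.5, -4) is present — its section is the full 28×15 rectangle (perimeter 86.00 mm); the cube at (1.5, 11) is not intersected at this z (z outside [5, 23]); Merging all regions: the regions partially overlap (shared area 151.60 mm²), so the edge portions inside another operand are dropped and the merged outline is re-measured after clipping — boundary = 102.37 mm; (whole slice rotated 35° about Z — lengths, areas and connectivity unchanged). Overall, the cross-section is a single solid region. Total boundary length (outer) = 102.37 mm.

102.37 mm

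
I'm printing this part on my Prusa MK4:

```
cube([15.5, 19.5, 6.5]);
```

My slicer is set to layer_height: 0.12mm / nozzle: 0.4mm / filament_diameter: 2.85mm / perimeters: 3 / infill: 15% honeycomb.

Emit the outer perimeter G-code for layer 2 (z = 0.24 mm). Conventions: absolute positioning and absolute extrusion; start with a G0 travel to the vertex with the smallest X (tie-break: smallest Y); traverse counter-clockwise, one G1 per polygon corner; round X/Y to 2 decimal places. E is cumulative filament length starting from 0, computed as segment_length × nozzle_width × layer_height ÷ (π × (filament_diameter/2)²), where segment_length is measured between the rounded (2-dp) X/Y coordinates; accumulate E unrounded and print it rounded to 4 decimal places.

At z = 0.24 mm: the cube is present — its section is the full 15.5×19.5 rectangle. The outline is a single polygon with 4 vertices. Extrusion per mm of travel: 0.4 × 0.12 / (π × 1.425²) = 0.007524. Accumulating E over each segment gives final E = 0.5267.

G0 X0.00 Y0.00 Z0.24
G1 X15.50 Y0.00 E0.1166
G1 X15.50 Y19.50 E0.2633
G1 X0.00 Y19.50 E0.3800
G1 X0.00 Y0.00 E0.5267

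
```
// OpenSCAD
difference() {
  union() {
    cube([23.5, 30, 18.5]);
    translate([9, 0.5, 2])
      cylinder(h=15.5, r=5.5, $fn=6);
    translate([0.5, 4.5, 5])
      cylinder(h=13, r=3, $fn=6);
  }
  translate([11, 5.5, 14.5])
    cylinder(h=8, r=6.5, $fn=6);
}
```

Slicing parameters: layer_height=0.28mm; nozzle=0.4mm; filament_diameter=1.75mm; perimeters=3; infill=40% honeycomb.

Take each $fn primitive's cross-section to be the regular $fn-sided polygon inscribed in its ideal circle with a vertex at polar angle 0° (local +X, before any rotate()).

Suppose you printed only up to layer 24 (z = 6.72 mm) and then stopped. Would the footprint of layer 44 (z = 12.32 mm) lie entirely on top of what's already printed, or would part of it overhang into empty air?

entirely on top

Compare the two slices. At z = 6.72: the cube is present — its section is the full 23.5×30 rectangle (area 705.00 mm²); the r=5.5 cylinder at (9, 0.5) gives a regular 6-gon of circumradius 5.5 (constant along its height) (area = (6/2)·5.500²·sin(360°/6) = 78.59 mm²); the r=3 cylinder at (0.5, 4.5) contributes a regular 6-gon of circumradius 3 (area = (6/2)·3.000²·sin(360°/6) = 23.38 mm²); Merging all regions: the regions partially overlap — summed areas 806.97 mm² minus the doubly-counted overlap 58.94 mm² gives 748.03 mm² — area = 748.03 mm²; the cylinder at (11, 5.5) is absent (z outside [14.5, 22.5]); Taking the first minus the rest: none of the subtracted shapes is present at this height, so the result so far is unchanged — area = 748.03 mm². At z = 12.32: the 23.5×30 cube contributes its full rectangle (area 705.00 mm²); the r=5.5 cylinder at (9, 0.5) contributes a regular 6-gon of circumradius 5.5 (area = (6/2)·5.500²·sin(360°/6) = 78.59 mm²); the r=3 cylinder at (0.5, 4.5) contributes a regular 6-gon of circumradius 3 (area = (6/2)·3.000²·sin(360°/6) = 23.38 mm²); Taking the union: the regions partially overlap — summed areas 806.97 mm² minus the doubly-counted overlap 58.94 mm² gives 748.03 mm² — area = 748.03 mm²; the cylinder at (11, 5.5) is not intersected at this z (z outside [14.5, 22.5]); After the difference (first − rest): none of the subtracted shapes is present at this height, so the result so far is unchanged — area = 748.03 mm². Checking containment: the cross-section at z = 12.32 is a subset of the cross-section at z = 6.72.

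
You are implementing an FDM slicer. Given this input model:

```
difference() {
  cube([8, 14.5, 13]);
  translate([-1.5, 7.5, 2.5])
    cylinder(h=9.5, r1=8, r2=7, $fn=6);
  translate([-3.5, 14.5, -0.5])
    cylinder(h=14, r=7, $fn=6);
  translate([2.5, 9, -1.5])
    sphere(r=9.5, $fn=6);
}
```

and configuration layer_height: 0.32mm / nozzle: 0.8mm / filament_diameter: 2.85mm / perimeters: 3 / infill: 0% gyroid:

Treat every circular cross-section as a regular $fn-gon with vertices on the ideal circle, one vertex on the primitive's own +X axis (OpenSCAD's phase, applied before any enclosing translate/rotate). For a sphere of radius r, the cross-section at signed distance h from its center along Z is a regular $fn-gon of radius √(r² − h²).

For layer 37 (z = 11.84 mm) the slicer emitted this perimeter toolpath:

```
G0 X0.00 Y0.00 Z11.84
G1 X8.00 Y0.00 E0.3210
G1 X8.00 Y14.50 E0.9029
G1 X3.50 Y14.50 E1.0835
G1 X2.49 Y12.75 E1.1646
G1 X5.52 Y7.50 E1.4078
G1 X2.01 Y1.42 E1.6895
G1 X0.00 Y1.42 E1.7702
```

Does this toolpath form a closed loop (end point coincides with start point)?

no

Start point (G0): (0.00, 0.00). End point (last G1): the path does not return to the start — open.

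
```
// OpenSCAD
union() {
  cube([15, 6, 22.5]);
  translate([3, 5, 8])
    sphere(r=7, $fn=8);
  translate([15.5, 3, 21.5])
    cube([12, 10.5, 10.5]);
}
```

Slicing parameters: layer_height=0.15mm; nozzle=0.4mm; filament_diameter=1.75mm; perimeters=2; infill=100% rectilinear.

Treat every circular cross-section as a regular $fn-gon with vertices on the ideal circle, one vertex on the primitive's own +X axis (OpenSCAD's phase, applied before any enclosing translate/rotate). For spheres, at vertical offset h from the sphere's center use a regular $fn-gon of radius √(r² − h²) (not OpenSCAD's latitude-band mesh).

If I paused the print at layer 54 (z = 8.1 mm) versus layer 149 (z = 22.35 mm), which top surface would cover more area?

layer 149 (z = 22.35 mm)

Layer 54 (z = 8.1): the cube (footprint 15×6) is included at this height (area 90.00 mm²); the r=7 sphere at (3, 5) contributes a regular 8-gon of circumradius √(7²−0.1²) = 6.999 (area = (8/2)·6.999²·sin(360°/8) = 138.56 mm²); the cube at (15.5, 3) does not reach this height (z outside [21.5, 32]); Merging all regions: the regions partially overlap — summed areas 228.56 mm² minus the doubly-counted overlap 54.61 mm² gives 173.96 mm² — area = 173.96 mm². So its area = 173.96 mm². Layer 149 (z = 22.35): the cube (footprint 15×6) is included at this height (area 90.00 mm²); the sphere at (3, 5) is absent (|z−center|=14.350 > r=7); the 12×10.5 cube at (15.5, 3) contributes its full rectangle (area 126.00 mm²); Taking the union: the 2 present regions are separate (no shared area or edge), so areas and boundary lengths simply add and each stays a separate island — area = 216.00 mm². So its area = 216.00 mm². Layer 149 is larger (216.00 vs 173.96 mm²).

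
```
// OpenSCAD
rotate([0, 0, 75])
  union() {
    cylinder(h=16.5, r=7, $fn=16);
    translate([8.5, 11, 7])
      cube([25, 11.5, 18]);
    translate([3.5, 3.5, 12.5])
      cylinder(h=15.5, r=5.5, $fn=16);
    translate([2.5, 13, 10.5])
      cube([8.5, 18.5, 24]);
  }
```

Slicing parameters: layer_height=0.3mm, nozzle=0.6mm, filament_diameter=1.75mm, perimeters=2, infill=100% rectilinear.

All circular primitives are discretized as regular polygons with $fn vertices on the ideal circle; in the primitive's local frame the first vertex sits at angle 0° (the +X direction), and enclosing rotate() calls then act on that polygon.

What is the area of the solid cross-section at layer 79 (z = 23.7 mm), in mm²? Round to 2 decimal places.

At z = 23.7 mm: the cylinder is not intersected at this z (z outside [0, 16.5]); the cube at (8.5, 11) (footprint 25×11.5) is included at this height (area 287.50 mm²); the cylinder at (3.5, 3.5): section is a regular 16-gon, circumradius r=5.5 (area = (16/2)·5.500²·sin(360°/16) = 92.61 mm²); the cube at (2.5, 13) (footprint 8.5×18.5) is included at this height (area 157.25 mm²); Combining (union): the regions partially overlap — summed areas 537.36 mm² minus the doubly-counted overlap 23.75 mm² gives 513.61 mm² — area = 513.61 mm²; (whole slice rotated 75° about Z — lengths, areas and connectivity unchanged). Overall, the cross-section has 2 separate islands. Net area = 513.61 mm².

513.61 mm²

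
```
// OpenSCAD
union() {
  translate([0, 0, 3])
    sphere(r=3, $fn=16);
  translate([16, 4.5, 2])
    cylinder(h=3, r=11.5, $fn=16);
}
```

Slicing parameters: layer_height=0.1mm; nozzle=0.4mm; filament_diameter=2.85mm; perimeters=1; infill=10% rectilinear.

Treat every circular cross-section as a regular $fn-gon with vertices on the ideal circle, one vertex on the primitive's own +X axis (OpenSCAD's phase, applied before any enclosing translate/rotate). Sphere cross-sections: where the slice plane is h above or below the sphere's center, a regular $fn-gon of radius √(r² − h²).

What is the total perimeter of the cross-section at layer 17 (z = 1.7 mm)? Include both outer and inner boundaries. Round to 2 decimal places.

At z = 1.7 mm: the r=3 sphere contributes a regular 16-gon of circumradius √(3²−1.3²) = 2.704 (perimeter = 2·16·2.704·sin(180°/16) = 16.88 mm); the cylinder at (16, 4.5) is not intersected at this z (z outside [2, 5]); Merging all regions: only the r=3 sphere is present, so the union is just that shape — boundary = 16.88 mm. Overall, the cross-section is a single solid region. Total boundary length (outer) = 16.88 mm.

16.88 mm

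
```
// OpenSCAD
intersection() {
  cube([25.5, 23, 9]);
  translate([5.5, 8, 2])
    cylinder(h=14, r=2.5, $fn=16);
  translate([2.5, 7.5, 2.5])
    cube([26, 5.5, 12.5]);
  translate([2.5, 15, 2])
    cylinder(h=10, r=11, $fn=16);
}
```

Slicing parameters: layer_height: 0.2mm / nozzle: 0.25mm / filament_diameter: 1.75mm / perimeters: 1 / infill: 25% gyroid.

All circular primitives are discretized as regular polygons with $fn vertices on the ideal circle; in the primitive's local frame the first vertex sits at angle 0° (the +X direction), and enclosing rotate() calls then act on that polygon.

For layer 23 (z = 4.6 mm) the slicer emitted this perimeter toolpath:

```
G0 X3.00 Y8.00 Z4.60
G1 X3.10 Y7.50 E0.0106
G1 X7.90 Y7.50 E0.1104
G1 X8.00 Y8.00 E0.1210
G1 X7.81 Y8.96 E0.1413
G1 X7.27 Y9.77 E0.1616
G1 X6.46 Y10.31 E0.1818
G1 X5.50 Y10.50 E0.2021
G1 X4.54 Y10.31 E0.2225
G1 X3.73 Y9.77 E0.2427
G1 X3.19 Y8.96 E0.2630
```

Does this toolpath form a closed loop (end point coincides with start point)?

Start point (G0): (3.00, 8.00). End point (last G1): the path does not return to the start — open.

no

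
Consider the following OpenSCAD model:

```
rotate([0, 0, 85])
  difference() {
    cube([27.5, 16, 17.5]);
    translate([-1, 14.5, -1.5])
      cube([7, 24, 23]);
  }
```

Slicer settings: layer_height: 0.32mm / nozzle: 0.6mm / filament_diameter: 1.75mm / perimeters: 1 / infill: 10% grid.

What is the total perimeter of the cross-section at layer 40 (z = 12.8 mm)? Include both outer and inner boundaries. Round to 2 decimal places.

87.00 mm

At z = 12.8 mm: the cube is present — its section is the full 27.5×16 rectangle (perimeter 87.00 mm); the 7×24 cube at (-1, 14.5) contributes its full rectangle (perimeter 62.00 mm); Subtracting the remaining from the first: starting from the 27.5×16 cube, the 7×24 cube at (-1, 14.5) partially overlaps it — only the 9.00 mm² overlap (of its 168.00 mm²) is removed, clipping the outline — boundary = 87.00 mm; (rotated 85° about Z; rotation is an isometry so areas/perimeters/island counts are preserved). Overall, the cross-section is a single solid region. Total boundary length (outer) = 87.00 mm.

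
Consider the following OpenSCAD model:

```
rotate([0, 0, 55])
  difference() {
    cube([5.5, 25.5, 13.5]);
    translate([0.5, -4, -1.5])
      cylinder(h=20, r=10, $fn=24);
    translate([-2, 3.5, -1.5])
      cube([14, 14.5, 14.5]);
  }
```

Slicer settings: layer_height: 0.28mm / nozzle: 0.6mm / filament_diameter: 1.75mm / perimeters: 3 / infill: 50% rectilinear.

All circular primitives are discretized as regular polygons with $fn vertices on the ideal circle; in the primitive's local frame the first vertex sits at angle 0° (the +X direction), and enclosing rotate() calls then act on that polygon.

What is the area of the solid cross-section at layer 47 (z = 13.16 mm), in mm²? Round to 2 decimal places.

109.73 mm²

At z = 13.16 mm: the cube (footprint 5.5×25.5) is included at this height (area 140.25 mm²); the cylinder at (0.5, -4): section is a regular 24-gon, circumradius r=10 (area = (24/2)·10.000²·sin(360°/24) = 310.58 mm²); the cube at (-2, 3.5) is not intersected at this z (z outside [-1.5, 13]); Taking the first minus the rest: starting from the 5.5×25.5 cube (140.25 mm²), the r=10 cylinder at (0.5, -4) partially overlaps it — only the 30.52 mm² overlap (of its 310.58 mm²) is removed, clipping the outline — area = 109.73 mm²; (whole slice rotated 55° about Z — lengths, areas and connectivity unchanged). Overall, the cross-section is a single solid region. Net area = 109.73 mm².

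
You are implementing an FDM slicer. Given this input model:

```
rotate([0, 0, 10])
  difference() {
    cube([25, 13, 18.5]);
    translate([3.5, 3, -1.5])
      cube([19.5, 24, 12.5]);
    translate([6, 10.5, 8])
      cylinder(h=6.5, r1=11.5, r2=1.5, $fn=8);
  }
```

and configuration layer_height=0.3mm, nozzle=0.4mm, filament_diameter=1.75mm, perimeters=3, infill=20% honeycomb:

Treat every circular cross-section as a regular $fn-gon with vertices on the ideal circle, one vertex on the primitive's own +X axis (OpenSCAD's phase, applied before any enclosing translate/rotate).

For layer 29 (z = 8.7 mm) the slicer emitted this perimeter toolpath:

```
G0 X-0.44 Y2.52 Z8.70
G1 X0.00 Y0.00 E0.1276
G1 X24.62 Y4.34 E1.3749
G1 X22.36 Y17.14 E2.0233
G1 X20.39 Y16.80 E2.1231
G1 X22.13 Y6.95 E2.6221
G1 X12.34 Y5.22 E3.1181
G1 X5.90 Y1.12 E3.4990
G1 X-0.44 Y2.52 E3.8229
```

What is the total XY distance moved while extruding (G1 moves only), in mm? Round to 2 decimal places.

Sum the Euclidean lengths of each G1 segment: total = 76.63 mm.

76.63 mm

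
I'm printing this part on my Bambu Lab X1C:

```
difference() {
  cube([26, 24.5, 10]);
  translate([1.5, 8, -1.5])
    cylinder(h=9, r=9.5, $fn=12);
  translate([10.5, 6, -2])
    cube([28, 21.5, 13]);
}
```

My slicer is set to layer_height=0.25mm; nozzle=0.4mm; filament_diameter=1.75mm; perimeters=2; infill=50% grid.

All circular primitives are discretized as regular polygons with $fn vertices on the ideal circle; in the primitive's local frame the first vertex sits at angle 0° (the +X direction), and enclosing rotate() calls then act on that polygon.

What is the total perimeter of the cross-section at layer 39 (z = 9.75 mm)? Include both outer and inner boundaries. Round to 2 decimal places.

101.00 mm

At z = 9.75 mm: the 26×24.5 cube contributes its full rectangle (perimeter 101.00 mm); the cylinder at (1.5, 8) is absent (z outside [-1.5, 7.5]); the 28×21.5 cube at (10.5, 6) contributes its full rectangle (perimeter 99.00 mm); After the difference (first − rest): starting from the 26×24.5 cube, the 28×21.5 cube at (10.5, 6) partially overlaps it — only the 286.75 mm² overlap (of its 602.00 mm²) is removed, clipping the outline — boundary = 101.00 mm. Overall, the cross-section is a single solid region. Total boundary length (outer) = 101.00 mm.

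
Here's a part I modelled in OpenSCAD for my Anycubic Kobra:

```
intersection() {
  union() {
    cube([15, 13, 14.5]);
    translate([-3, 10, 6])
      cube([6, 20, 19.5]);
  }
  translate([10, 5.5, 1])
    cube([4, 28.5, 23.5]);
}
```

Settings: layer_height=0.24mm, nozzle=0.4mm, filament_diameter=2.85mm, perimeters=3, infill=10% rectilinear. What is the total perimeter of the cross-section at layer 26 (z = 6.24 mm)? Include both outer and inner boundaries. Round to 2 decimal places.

At z = 6.24 mm: the cube (footprint 15×13) is included at this height (perimeter 56.00 mm); the 6×20 cube at (-3, 10) contributes its full rectangle (perimeter 52.00 mm); Merging all regions: the regions partially overlap (shared area 9.00 mm²), so the edge portions inside another operand are dropped and the merged outline is re-measured after clipping — boundary = 96.00 mm; the cube at (10, 5.5) is present — its section is the full 4×28.5 rectangle (perimeter 65.00 mm); Keeping only the common overlap: the 4×28.5 cube at (10, 5.5) partially overlaps the result so far; clipping to the common part keeps 30.00 mm² — boundary = 23.00 mm. Overall, the cross-section is a single solid region. Total boundary length (outer) = 23.00 mm.

23.00 mm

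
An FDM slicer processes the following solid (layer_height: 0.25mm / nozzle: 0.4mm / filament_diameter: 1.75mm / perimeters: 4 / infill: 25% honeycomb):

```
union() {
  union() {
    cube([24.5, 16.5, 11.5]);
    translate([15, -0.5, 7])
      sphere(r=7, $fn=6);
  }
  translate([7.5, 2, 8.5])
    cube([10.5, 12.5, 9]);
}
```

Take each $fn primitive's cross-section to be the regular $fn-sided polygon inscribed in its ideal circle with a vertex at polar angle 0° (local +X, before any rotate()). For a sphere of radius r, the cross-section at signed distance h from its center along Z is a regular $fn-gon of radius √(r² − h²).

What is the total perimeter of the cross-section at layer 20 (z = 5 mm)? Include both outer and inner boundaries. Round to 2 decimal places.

At z = 5 mm: the cube (footprint 24.5×16.5) is included at this height (perimeter 82.00 mm); the r=7 sphere at (15, -0.5) contributes a regular 6-gon of circumradius √(7²−2²) = 6.708 (perimeter = 2·6·6.708·sin(180°/6) = 40.25 mm); Taking the union: the regions partially overlap (shared area 51.89 mm²), so the edge portions inside another operand are dropped and the merged outline is re-measured after clipping — boundary = 90.44 mm; the cube at (7.5, 2) is not intersected at this z (z outside [8.5, 17.5]); Combining (union): only that combined region is present, so the union is just that shape — boundary = 90.44 mm. Overall, the cross-section is a single solid region. Total boundary length (outer) = 90.44 mm.

90.44 mm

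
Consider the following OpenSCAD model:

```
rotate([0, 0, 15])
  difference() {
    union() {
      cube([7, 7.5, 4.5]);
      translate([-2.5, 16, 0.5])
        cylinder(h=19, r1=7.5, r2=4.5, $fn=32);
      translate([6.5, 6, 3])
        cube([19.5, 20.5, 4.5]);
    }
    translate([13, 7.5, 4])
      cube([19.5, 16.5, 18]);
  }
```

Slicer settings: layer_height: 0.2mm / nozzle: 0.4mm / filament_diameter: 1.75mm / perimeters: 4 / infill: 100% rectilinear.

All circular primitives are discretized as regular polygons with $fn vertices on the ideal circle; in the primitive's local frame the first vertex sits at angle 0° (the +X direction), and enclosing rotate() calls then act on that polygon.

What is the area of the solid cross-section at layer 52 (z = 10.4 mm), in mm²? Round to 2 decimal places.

110.02 mm²

At z = 10.4 mm: the cube is absent (z outside [0, 4.5]); the cone at (-2.5, 16) contributes a regular 32-gon of circumradius 5.937 (interpolated between r1=7.5 and r2=4.5 at t=0.521) (area = (32/2)·5.937²·sin(360°/32) = 110.02 mm²); the cube at (6.5, 6) is absent (z outside [3, 7.5]); Taking the union: only the cone at (-2.5, 16) is present, so the union is just that shape — area = 110.02 mm²; the cube at (13, 7.5) is present — its section is the full 19.5×16.5 rectangle (area 321.75 mm²); Taking the first minus the rest: starting from that combined region (110.02 mm²), the 19.5×16.5 cube at (13, 7.5) misses the remaining region (no effect) — area = 110.02 mm²; (rotated 15° about Z; rotation is an isometry so areas/perimeters/island counts are preserved). Overall, the cross-section is a single solid region. Net area = 110.02 mm².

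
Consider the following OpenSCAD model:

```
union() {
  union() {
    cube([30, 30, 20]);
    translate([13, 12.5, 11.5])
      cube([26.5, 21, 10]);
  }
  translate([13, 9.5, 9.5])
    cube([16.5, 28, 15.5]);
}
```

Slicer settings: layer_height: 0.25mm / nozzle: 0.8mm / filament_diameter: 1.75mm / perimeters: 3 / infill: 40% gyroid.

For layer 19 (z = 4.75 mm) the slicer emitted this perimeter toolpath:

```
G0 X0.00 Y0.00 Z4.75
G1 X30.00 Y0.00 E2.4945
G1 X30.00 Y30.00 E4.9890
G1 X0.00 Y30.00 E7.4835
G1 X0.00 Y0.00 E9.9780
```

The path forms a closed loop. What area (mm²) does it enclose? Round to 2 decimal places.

Apply the shoelace formula to the sequence of (X, Y) vertices; enclosed area = 900.00 mm².

900.00 mm²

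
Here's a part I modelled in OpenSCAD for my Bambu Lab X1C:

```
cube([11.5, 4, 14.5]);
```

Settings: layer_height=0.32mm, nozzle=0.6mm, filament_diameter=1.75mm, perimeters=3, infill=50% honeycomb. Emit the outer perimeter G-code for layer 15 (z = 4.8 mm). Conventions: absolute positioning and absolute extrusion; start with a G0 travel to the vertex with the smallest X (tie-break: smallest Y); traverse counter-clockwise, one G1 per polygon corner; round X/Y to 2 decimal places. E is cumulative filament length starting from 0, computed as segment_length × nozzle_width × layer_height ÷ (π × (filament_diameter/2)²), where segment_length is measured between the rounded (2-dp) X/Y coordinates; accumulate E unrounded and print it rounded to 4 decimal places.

At z = 4.8 mm: the cube (footprint 11.5×4) is included at this height. The outline is a single polygon with 4 vertices. Extrusion per mm of travel: 0.6 × 0.32 / (π × 0.875²) = 0.079824. Accumulating E over each segment gives final E = 2.4746.

G0 X0.00 Y0.00 Z4.80
G1 X11.50 Y0.00 E0.9180
G1 X11.50 Y4.00 E1.2373
G1 X0.00 Y4.00 E2.1553
G1 X0.00 Y0.00 E2.4746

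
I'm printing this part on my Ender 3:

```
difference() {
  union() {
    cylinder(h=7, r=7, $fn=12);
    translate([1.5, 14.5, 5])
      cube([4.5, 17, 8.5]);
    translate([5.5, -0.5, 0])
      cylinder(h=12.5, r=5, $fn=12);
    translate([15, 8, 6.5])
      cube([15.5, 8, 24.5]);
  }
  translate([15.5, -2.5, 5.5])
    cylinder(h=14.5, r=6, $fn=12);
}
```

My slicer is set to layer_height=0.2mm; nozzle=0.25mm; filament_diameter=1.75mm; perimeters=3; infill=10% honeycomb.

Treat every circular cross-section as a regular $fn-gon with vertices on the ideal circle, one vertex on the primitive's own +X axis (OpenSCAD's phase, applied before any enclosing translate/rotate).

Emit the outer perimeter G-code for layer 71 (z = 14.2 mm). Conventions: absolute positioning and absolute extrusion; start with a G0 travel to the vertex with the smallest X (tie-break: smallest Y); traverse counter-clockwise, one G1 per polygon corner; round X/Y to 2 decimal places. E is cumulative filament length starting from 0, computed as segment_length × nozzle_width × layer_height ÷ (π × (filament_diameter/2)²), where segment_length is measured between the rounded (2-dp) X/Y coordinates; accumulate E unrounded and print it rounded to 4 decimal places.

G0 X15.00 Y8.00 Z14.20
G1 X30.50 Y8.00 E0.3222
G1 X30.50 Y16.00 E0.4885
G1 X15.00 Y16.00 E0.8107
G1 X15.00 Y8.00 E0.9770

At z = 14.2 mm: the cylinder does not reach this height (z outside [0, 7]); the cube at (1.5, 14.5) is not intersected at this z (z outside [5, 13.5]); the cylinder at (5.5, -0.5) is not intersected at this z (z outside [0, 12.5]); the 15.5×8 cube at (15, 8) contributes its full rectangle; Taking the union: only the 15.5×8 cube at (15, 8) is present, so the union is just that shape — 1 connected region; the r=6 cylinder at (15.5, -2.5) contributes a regular 12-gon of circumradius 6; After the difference (first − rest): starting from that combined region, the r=6 cylinder at (15.5, -2.5) misses the remaining region (no effect) — 1 connected region. The outline is a single polygon with 4 vertices. Extrusion per mm of travel: 0.25 × 0.2 / (π × 0.875²) = 0.020788. Accumulating E over each segment gives final E = 0.9770.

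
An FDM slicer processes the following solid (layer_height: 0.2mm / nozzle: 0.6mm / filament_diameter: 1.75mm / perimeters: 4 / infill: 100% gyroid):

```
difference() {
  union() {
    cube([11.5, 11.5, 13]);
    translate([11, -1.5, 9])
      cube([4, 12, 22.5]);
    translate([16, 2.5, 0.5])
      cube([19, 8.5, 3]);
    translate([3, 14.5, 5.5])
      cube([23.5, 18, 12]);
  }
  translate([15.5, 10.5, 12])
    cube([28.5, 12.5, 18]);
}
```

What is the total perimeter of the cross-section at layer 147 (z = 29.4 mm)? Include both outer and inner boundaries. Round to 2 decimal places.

At z = 29.4 mm: the cube does not reach this height (z outside [0, 13]); the cube at (11, -1.5) is present — its section is the full 4×12 rectangle (perimeter 32.00 mm); the cube at (16, 2.5) is absent (z outside [0.5, 3.5]); the cube at (3, 14.5) does not reach this height (z outside [5.5, 17.5]); Taking the union: only the 4×12 cube at (11, -1.5) is present, so the union is just that shape — boundary = 32.00 mm; the cube at (15.5, 10.5) (footprint 28.5×12.5) is included at this height (perimeter 82.00 mm); Subtracting the remaining from the first: starting from the result so far, the 28.5×12.5 cube at (15.5, 10.5) misses the remaining region (no effect) — boundary = 32.00 mm. Overall, the cross-section is a single solid region. Total boundary length (outer) = 32.00 mm.

32.00 mm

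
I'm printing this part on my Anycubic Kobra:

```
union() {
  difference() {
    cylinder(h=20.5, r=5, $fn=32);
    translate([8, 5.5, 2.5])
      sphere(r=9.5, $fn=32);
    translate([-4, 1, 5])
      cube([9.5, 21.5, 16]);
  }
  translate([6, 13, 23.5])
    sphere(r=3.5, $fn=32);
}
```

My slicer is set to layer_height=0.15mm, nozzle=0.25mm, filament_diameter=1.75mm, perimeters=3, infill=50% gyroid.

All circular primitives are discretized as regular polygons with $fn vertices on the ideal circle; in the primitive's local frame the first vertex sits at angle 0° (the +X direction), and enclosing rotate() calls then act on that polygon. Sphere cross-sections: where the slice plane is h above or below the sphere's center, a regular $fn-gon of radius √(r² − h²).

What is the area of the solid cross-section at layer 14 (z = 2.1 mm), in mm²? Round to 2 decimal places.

At z = 2.1 mm: the r=5 cylinder contributes a regular 32-gon of circumradius 5 (area = (32/2)·5.000²·sin(360°/32) = 78.04 mm²); the sphere at (8, 5.5): section is a regular 32-gon, circumradius = √(r²−h²) = √(9.5²−0.4²) = 9.492 (area = (32/2)·9.492²·sin(360°/32) = 281.21 mm²); the cube at (-4, 1) does not reach this height (z outside [5, 21]); Taking the first minus the rest: starting from the r=5 cylinder (78.04 mm²), the r=9.5 sphere at (8, 5.5) partially overlaps it — only the 32.26 mm² overlap (of its 281.21 mm²) is removed, clipping the outline — area = 45.78 mm²; the sphere at (6, 13) does not reach this height (|z−center|=21.400 > r=3.5); Merging all regions: only the result so far is present, so the union is just that shape — area = 45.78 mm². Overall, the cross-section is a single solid region. Net area = 45.78 mm².

45.78 mm²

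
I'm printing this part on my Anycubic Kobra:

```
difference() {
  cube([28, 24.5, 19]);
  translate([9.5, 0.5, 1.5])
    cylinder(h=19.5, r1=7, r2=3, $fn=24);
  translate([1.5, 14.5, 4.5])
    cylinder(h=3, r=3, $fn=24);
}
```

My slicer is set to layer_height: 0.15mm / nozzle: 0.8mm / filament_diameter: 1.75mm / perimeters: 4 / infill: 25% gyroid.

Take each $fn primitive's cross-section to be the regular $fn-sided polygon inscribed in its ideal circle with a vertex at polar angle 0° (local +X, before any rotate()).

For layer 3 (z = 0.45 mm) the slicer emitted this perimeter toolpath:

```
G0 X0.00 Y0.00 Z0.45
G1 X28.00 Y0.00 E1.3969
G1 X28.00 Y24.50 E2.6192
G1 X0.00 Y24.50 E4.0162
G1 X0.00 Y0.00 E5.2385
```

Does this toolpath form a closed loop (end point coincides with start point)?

Start point (G0): (0.00, 0.00). End point (last G1): the path returns to the start — closed.

yes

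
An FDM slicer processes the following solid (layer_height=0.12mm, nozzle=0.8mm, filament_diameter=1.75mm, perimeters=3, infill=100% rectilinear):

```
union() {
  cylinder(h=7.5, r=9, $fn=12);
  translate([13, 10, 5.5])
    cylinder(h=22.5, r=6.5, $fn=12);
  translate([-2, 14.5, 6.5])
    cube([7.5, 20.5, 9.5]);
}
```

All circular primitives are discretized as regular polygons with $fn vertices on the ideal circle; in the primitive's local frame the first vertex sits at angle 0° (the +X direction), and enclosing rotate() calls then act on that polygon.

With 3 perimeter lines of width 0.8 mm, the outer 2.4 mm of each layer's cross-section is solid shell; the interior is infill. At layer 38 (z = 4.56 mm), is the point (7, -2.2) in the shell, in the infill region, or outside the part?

shell

At z = 4.56 mm: the cylinder: section is a regular 12-gon, circumradius r=9; the cylinder at (13, 10) is not intersected at this z (z outside [5.5, 28]); the cube at (-2, 14.5) is absent (z outside [6.5, 16]); Taking the union: only the r=9 cylinder is present, so the union is just that shape — 1 connected region. Overall, the cross-section is a single solid region. The nearest boundary edge runs (7.79, -4.50)→(9.00, 0.00); distance from the point to it = 1.36 mm. The point is inside the cross-section, 1.36 mm from the nearest boundary — within the 2.4 mm shell band (3 × 0.8).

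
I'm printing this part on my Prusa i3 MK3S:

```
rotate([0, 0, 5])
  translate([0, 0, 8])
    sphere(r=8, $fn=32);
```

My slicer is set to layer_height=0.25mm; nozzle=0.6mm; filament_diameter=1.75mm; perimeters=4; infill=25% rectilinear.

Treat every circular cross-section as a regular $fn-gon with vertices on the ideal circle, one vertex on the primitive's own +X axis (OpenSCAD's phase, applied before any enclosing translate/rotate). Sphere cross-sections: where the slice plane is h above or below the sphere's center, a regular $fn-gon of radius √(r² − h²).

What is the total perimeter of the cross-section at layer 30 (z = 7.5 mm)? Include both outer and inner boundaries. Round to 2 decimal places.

At z = 7.5 mm: the r=8 sphere contributes a regular 32-gon of circumradius √(8²−0.5²) = 7.984 (perimeter = 2·32·7.984·sin(180°/32) = 50.09 mm); (whole slice rotated 5° about Z — lengths, areas and connectivity unchanged). Overall, the cross-section is a single solid region. Total boundary length (outer) = 50.09 mm.

50.09 mm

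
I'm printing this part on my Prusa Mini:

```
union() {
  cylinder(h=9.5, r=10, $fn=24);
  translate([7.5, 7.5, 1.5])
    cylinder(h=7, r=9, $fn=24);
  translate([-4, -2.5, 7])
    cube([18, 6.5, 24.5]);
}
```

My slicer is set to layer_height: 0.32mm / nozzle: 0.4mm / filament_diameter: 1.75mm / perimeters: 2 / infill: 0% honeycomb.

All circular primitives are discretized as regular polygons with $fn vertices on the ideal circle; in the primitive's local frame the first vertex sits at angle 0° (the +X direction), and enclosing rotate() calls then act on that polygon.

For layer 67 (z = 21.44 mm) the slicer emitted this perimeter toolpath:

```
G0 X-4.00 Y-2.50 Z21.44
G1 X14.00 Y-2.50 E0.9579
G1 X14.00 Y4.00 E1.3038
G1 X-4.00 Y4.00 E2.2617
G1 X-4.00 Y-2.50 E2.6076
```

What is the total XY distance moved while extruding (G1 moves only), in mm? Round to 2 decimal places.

Sum the Euclidean lengths of each G1 segment: total = 49.00 mm.

49.00 mm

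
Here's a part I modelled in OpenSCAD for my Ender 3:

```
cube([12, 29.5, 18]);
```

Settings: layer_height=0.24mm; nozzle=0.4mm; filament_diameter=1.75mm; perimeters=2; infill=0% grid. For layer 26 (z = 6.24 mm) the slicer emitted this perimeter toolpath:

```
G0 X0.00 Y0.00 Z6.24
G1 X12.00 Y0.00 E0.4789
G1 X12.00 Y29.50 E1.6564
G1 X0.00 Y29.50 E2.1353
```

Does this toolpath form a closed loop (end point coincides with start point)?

no

Start point (G0): (0.00, 0.00). End point (last G1): the path does not return to the start — open.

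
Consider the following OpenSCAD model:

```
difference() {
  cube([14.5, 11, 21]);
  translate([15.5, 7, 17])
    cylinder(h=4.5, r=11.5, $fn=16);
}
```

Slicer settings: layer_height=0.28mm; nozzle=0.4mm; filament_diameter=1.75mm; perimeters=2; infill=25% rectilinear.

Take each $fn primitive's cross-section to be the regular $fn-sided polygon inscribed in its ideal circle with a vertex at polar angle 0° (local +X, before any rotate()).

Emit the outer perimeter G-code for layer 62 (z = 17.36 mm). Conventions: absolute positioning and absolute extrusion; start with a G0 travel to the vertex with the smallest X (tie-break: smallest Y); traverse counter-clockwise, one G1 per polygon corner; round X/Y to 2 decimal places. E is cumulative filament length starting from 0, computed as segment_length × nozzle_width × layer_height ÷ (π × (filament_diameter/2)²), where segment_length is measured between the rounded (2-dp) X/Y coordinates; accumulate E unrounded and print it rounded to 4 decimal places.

At z = 17.36 mm: the 14.5×11 cube contributes its full rectangle; the cylinder at (15.5, 7): section is a regular 16-gon, circumradius r=11.5; After the difference (first − rest): starting from the 14.5×11 cube, the r=11.5 cylinder at (15.5, 7) partially overlaps it — only the 107.45 mm² overlap (of its 404.88 mm²) is removed, clipping the outline — 1 connected region. The outline is a single polygon with 6 vertices. Extrusion per mm of travel: 0.4 × 0.28 / (π × 0.875²) = 0.046564. Accumulating E over each segment gives final E = 1.5878.

G0 X0.00 Y0.00 Z17.36
G1 X6.61 Y0.00 E0.3078
G1 X4.88 Y2.60 E0.4532
G1 X4.00 Y7.00 E0.6621
G1 X4.80 Y11.00 E0.8521
G1 X0.00 Y11.00 E1.0756
G1 X0.00 Y0.00 E1.5878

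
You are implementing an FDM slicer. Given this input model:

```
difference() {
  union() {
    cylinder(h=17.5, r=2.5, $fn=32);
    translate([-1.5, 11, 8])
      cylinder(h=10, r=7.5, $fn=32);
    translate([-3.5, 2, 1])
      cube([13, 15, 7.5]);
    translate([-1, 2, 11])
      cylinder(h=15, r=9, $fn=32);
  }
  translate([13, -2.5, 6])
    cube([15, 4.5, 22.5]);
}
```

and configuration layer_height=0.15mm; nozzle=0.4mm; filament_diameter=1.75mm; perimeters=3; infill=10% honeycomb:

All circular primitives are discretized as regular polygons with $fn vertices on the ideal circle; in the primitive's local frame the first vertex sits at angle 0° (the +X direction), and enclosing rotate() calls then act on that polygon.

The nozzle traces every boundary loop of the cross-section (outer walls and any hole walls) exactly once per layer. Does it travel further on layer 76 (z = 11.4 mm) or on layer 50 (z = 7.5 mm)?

layer 76 (z = 11.4 mm)

Layer 76 (z = 11.4): the cylinder: section is a regular 32-gon, circumradius r=2.5 (perimeter = 2·32·2.500·sin(180°/32) = 15.68 mm); the r=7.5 cylinder at (-1.5, 11) contributes a regular 32-gon of circumradius 7.5 (perimeter = 2·32·7.500·sin(180°/32) = 47.05 mm); the cube at (-3.5, 2) is absent (z outside [1, 8.5]); the r=9 cylinder at (-1, 2) gives a regular 32-gon of circumradius 9 (constant along its height) (perimeter = 2·32·9.000·sin(180°/32) = 56.46 mm); Taking the union: the regions partially overlap (shared area 90.91 mm²), so the edge portions inside another operand are dropped and the merged outline is re-measured after clipping — boundary = 71.07 mm; the cube at (13, -2.5) (footprint 15×4.5) is included at this height (perimeter 39.00 mm); Subtracting the remaining from the first: starting from that combined region, the 15×4.5 cube at (13, -2.5) misses the remaining region (no effect) — boundary = 71.07 mm. So its perimeter = 71.07 mm. Layer 50 (z = 7.5): the r=2.5 cylinder contributes a regular 32-gon of circumradius 2.5 (perimeter = 2·32·2.500·sin(180°/32) = 15.68 mm); the cylinder at (-1.5, 11) is absent (z outside [8, 18]); the cube at (-3.5, 2) (footprint 13×15) is included at this height (perimeter 56.00 mm); the cylinder at (-1, 2) is not intersected at this z (z outside [11, 26]); Merging all regions: the regions partially overlap (shared area 1.00 mm²), so the edge portions inside another operand are dropped and the merged outline is re-measured after clipping — boundary = 65.52 mm; the cube at (13, -2.5) (footprint 15×4.5) is included at this height (perimeter 39.00 mm); Taking the first minus the rest: starting from that combined region, the 15×4.5 cube at (13, -2.5) misses the remaining region (no effect) — boundary = 65.52 mm. So its perimeter = 65.52 mm. Layer 76 is larger (71.07 vs 65.52 mm).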